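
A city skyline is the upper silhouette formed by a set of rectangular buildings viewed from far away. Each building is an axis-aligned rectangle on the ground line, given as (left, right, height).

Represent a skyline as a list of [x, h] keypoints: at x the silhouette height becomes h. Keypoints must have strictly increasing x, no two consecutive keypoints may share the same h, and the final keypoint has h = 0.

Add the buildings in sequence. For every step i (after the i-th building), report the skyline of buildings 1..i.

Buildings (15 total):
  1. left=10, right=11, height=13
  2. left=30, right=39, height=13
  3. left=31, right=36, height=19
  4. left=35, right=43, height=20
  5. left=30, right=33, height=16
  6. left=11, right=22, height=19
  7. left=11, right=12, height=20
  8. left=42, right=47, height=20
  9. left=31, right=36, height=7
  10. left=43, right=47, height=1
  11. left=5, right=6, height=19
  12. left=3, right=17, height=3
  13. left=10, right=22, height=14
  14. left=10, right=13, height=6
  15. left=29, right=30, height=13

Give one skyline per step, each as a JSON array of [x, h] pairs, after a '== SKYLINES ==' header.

== SKYLINES ==
[[10,13],[11,0]]
[[10,13],[11,0],[30,13],[39,0]]
[[10,13],[11,0],[30,13],[31,19],[36,13],[39,0]]
[[10,13],[11,0],[30,13],[31,19],[35,20],[43,0]]
[[10,13],[11,0],[30,16],[31,19],[35,20],[43,0]]
[[10,13],[11,19],[22,0],[30,16],[31,19],[35,20],[43,0]]
[[10,13],[11,20],[12,19],[22,0],[30,16],[31,19],[35,20],[43,0]]
[[10,13],[11,20],[12,19],[22,0],[30,16],[31,19],[35,20],[47,0]]
[[10,13],[11,20],[12,19],[22,0],[30,16],[31,19],[35,20],[47,0]]
[[10,13],[11,20],[12,19],[22,0],[30,16],[31,19],[35,20],[47,0]]
[[5,19],[6,0],[10,13],[11,20],[12,19],[22,0],[30,16],[31,19],[35,20],[47,0]]
[[3,3],[5,19],[6,3],[10,13],[11,20],[12,19],[22,0],[30,16],[31,19],[35,20],[47,0]]
[[3,3],[5,19],[6,3],[10,14],[11,20],[12,19],[22,0],[30,16],[31,19],[35,20],[47,0]]
[[3,3],[5,19],[6,3],[10,14],[11,20],[12,19],[22,0],[30,16],[31,19],[35,20],[47,0]]
[[3,3],[5,19],[6,3],[10,14],[11,20],[12,19],[22,0],[29,13],[30,16],[31,19],[35,20],[47,0]]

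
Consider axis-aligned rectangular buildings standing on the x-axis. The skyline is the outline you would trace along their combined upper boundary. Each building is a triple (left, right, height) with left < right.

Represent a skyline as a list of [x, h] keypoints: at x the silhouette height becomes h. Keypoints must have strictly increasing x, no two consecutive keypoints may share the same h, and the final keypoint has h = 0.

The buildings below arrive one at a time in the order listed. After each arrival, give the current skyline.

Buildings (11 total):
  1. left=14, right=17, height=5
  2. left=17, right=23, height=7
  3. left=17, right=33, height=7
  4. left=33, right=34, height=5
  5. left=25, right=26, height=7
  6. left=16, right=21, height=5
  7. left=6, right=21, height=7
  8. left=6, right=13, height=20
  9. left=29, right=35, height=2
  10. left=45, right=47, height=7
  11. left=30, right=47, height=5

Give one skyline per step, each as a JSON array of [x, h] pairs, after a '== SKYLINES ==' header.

== SKYLINES ==
[[14,5],[17,0]]
[[14,5],[17,7],[23,0]]
[[14,5],[17,7],[33,0]]
[[14,5],[17,7],[33,5],[34,0]]
[[14,5],[17,7],[33,5],[34,0]]
[[14,5],[17,7],[33,5],[34,0]]
[[6,7],[33,5],[34,0]]
[[6,20],[13,7],[33,5],[34,0]]
[[6,20],[13,7],[33,5],[34,2],[35,0]]
[[6,20],[13,7],[33,5],[34,2],[35,0],[45,7],[47,0]]
[[6,20],[13,7],[33,5],[45,7],[47,0]]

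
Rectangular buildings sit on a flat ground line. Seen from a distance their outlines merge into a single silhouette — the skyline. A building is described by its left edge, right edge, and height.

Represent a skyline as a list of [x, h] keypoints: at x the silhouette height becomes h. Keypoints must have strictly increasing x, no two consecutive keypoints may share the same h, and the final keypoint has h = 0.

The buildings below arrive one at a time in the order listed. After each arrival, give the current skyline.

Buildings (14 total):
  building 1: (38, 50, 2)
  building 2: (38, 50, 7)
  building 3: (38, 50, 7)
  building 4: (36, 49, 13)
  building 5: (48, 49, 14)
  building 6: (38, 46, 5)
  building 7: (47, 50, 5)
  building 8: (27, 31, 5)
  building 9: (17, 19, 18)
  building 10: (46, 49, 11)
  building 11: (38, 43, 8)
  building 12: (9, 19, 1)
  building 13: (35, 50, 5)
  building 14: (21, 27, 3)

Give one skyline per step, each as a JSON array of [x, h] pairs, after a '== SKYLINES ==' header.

== SKYLINES ==
[[38,2],[50,0]]
[[38,7],[50,0]]
[[38,7],[50,0]]
[[36,13],[49,7],[50,0]]
[[36,13],[48,14],[49,7],[50,0]]
[[36,13],[48,14],[49,7],[50,0]]
[[36,13],[48,14],[49,7],[50,0]]
[[27,5],[31,0],[36,13],[48,14],[49,7],[50,0]]
[[17,18],[19,0],[27,5],[31,0],[36,13],[48,14],[49,7],[50,0]]
[[17,18],[19,0],[27,5],[31,0],[36,13],[48,14],[49,7],[50,0]]
[[17,18],[19,0],[27,5],[31,0],[36,13],[48,14],[49,7],[50,0]]
[[9,1],[17,18],[19,0],[27,5],[31,0],[36,13],[48,14],[49,7],[50,0]]
[[9,1],[17,18],[19,0],[27,5],[31,0],[35,5],[36,13],[48,14],[49,7],[50,0]]
[[9,1],[17,18],[19,0],[21,3],[27,5],[31,0],[35,5],[36,13],[48,14],[49,7],[50,0]]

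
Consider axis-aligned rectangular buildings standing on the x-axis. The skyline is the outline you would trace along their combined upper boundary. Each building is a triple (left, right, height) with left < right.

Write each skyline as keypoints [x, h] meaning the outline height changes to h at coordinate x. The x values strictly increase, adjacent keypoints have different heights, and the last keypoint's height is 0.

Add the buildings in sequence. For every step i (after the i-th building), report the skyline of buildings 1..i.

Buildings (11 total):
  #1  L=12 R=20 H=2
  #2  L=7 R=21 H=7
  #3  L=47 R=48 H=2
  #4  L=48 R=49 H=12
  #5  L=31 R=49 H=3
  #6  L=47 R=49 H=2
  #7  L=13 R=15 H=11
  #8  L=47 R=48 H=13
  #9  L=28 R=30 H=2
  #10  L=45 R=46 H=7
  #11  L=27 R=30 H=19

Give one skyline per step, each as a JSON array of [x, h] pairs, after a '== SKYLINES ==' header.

== SKYLINES ==
[[12,2],[20,0]]
[[7,7],[21,0]]
[[7,7],[21,0],[47,2],[48,0]]
[[7,7],[21,0],[47,2],[48,12],[49,0]]
[[7,7],[21,0],[31,3],[48,12],[49,0]]
[[7,7],[21,0],[31,3],[48,12],[49,0]]
[[7,7],[13,11],[15,7],[21,0],[31,3],[48,12],[49,0]]
[[7,7],[13,11],[15,7],[21,0],[31,3],[47,13],[48,12],[49,0]]
[[7,7],[13,11],[15,7],[21,0],[28,2],[30,0],[31,3],[47,13],[48,12],[49,0]]
[[7,7],[13,11],[15,7],[21,0],[28,2],[30,0],[31,3],[45,7],[46,3],[47,13],[48,12],[49,0]]
[[7,7],[13,11],[15,7],[21,0],[27,19],[30,0],[31,3],[45,7],[46,3],[47,13],[48,12],[49,0]]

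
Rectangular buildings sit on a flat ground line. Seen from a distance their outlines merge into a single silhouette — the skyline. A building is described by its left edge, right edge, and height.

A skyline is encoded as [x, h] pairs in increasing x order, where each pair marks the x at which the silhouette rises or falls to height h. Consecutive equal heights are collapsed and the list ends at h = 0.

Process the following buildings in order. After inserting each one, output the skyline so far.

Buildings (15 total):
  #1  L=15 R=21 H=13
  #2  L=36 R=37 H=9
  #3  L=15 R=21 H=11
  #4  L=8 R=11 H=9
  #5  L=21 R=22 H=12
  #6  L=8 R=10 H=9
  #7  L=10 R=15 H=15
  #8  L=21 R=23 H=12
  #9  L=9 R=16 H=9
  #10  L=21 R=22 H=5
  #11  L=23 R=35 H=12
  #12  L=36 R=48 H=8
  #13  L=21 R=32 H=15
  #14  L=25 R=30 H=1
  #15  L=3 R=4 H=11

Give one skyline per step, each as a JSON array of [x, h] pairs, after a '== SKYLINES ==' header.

== SKYLINES ==
[[15,13],[21,0]]
[[15,13],[21,0],[36,9],[37,0]]
[[15,13],[21,0],[36,9],[37,0]]
[[8,9],[11,0],[15,13],[21,0],[36,9],[37,0]]
[[8,9],[11,0],[15,13],[21,12],[22,0],[36,9],[37,0]]
[[8,9],[11,0],[15,13],[21,12],[22,0],[36,9],[37,0]]
[[8,9],[10,15],[15,13],[21,12],[22,0],[36,9],[37,0]]
[[8,9],[10,15],[15,13],[21,12],[23,0],[36,9],[37,0]]
[[8,9],[10,15],[15,13],[21,12],[23,0],[36,9],[37,0]]
[[8,9],[10,15],[15,13],[21,12],[23,0],[36,9],[37,0]]
[[8,9],[10,15],[15,13],[21,12],[35,0],[36,9],[37,0]]
[[8,9],[10,15],[15,13],[21,12],[35,0],[36,9],[37,8],[48,0]]
[[8,9],[10,15],[15,13],[21,15],[32,12],[35,0],[36,9],[37,8],[48,0]]
[[8,9],[10,15],[15,13],[21,15],[32,12],[35,0],[36,9],[37,8],[48,0]]
[[3,11],[4,0],[8,9],[10,15],[15,13],[21,15],[32,12],[35,0],[36,9],[37,8],[48,0]]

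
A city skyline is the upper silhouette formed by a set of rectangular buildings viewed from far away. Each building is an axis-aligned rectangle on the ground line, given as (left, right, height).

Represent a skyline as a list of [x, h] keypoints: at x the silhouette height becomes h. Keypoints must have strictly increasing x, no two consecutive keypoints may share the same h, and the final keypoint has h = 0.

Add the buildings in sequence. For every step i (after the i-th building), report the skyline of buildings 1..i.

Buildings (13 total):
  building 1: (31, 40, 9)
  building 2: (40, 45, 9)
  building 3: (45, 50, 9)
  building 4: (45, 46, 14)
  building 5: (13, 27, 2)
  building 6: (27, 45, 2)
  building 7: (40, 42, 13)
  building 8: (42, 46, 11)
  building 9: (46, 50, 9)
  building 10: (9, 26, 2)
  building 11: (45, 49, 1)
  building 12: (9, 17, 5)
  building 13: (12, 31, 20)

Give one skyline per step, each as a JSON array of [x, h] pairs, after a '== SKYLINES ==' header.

== SKYLINES ==
[[31,9],[40,0]]
[[31,9],[45,0]]
[[31,9],[50,0]]
[[31,9],[45,14],[46,9],[50,0]]
[[13,2],[27,0],[31,9],[45,14],[46,9],[50,0]]
[[13,2],[31,9],[45,14],[46,9],[50,0]]
[[13,2],[31,9],[40,13],[42,9],[45,14],[46,9],[50,0]]
[[13,2],[31,9],[40,13],[42,11],[45,14],[46,9],[50,0]]
[[13,2],[31,9],[40,13],[42,11],[45,14],[46,9],[50,0]]
[[9,2],[31,9],[40,13],[42,11],[45,14],[46,9],[50,0]]
[[9,2],[31,9],[40,13],[42,11],[45,14],[46,9],[50,0]]
[[9,5],[17,2],[31,9],[40,13],[42,11],[45,14],[46,9],[50,0]]
[[9,5],[12,20],[31,9],[40,13],[42,11],[45,14],[46,9],[50,0]]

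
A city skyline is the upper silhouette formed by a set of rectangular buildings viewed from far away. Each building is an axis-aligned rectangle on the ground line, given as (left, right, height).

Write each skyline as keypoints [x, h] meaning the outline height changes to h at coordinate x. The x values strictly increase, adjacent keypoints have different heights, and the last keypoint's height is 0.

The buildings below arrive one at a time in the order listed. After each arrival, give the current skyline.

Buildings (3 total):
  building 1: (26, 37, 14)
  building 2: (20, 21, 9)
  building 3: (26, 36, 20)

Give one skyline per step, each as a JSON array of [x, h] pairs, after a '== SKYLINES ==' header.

== SKYLINES ==
[[26,14],[37,0]]
[[20,9],[21,0],[26,14],[37,0]]
[[20,9],[21,0],[26,20],[36,14],[37,0]]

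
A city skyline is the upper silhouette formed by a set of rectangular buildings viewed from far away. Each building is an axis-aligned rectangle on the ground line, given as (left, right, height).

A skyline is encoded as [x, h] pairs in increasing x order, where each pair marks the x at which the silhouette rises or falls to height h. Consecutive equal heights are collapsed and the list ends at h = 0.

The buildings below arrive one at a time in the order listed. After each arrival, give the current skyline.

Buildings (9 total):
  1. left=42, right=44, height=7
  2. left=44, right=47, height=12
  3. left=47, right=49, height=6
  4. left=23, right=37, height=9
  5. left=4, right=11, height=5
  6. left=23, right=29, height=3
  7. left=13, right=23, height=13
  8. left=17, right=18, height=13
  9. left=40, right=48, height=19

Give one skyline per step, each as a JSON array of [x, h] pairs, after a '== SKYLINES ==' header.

== SKYLINES ==
[[42,7],[44,0]]
[[42,7],[44,12],[47,0]]
[[42,7],[44,12],[47,6],[49,0]]
[[23,9],[37,0],[42,7],[44,12],[47,6],[49,0]]
[[4,5],[11,0],[23,9],[37,0],[42,7],[44,12],[47,6],[49,0]]
[[4,5],[11,0],[23,9],[37,0],[42,7],[44,12],[47,6],[49,0]]
[[4,5],[11,0],[13,13],[23,9],[37,0],[42,7],[44,12],[47,6],[49,0]]
[[4,5],[11,0],[13,13],[23,9],[37,0],[42,7],[44,12],[47,6],[49,0]]
[[4,5],[11,0],[13,13],[23,9],[37,0],[40,19],[48,6],[49,0]]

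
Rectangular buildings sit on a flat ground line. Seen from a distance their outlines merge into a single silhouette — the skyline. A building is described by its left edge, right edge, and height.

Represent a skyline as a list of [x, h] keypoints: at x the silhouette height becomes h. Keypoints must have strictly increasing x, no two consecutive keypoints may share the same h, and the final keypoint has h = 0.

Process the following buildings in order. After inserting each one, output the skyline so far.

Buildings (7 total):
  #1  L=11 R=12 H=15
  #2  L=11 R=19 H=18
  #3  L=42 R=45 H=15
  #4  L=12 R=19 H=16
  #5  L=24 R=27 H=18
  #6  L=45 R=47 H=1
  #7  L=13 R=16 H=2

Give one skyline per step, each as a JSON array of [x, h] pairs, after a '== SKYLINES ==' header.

== SKYLINES ==
[[11,15],[12,0]]
[[11,18],[19,0]]
[[11,18],[19,0],[42,15],[45,0]]
[[11,18],[19,0],[42,15],[45,0]]
[[11,18],[19,0],[24,18],[27,0],[42,15],[45,0]]
[[11,18],[19,0],[24,18],[27,0],[42,15],[45,1],[47,0]]
[[11,18],[19,0],[24,18],[27,0],[42,15],[45,1],[47,0]]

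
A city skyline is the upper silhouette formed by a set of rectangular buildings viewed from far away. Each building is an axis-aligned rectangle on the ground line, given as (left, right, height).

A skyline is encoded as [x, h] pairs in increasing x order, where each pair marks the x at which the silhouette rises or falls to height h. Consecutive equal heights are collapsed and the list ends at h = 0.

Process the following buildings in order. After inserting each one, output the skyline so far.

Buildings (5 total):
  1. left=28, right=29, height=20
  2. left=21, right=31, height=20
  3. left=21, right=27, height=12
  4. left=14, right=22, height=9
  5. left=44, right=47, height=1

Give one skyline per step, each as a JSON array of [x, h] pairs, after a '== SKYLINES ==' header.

== SKYLINES ==
[[28,20],[29,0]]
[[21,20],[31,0]]
[[21,20],[31,0]]
[[14,9],[21,20],[31,0]]
[[14,9],[21,20],[31,0],[44,1],[47,0]]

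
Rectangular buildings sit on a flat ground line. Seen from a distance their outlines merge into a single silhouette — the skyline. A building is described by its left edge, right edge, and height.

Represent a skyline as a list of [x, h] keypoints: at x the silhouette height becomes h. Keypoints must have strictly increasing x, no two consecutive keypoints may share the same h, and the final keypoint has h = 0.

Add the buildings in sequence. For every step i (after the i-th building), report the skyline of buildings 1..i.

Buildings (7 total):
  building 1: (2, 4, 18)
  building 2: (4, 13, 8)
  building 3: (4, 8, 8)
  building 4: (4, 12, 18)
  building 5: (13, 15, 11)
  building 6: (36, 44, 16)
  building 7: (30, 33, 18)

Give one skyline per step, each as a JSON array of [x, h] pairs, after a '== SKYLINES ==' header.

== SKYLINES ==
[[2,18],[4,0]]
[[2,18],[4,8],[13,0]]
[[2,18],[4,8],[13,0]]
[[2,18],[12,8],[13,0]]
[[2,18],[12,8],[13,11],[15,0]]
[[2,18],[12,8],[13,11],[15,0],[36,16],[44,0]]
[[2,18],[12,8],[13,11],[15,0],[30,18],[33,0],[36,16],[44,0]]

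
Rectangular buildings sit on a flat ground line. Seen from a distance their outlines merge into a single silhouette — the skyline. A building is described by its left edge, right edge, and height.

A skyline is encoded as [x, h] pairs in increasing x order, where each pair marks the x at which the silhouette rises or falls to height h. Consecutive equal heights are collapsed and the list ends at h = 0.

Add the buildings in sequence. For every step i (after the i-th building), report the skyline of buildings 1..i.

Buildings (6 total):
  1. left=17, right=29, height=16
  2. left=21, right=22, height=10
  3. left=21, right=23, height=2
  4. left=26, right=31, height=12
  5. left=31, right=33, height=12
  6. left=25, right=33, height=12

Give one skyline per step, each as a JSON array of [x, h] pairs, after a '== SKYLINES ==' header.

== SKYLINES ==
[[17,16],[29,0]]
[[17,16],[29,0]]
[[17,16],[29,0]]
[[17,16],[29,12],[31,0]]
[[17,16],[29,12],[33,0]]
[[17,16],[29,12],[33,0]]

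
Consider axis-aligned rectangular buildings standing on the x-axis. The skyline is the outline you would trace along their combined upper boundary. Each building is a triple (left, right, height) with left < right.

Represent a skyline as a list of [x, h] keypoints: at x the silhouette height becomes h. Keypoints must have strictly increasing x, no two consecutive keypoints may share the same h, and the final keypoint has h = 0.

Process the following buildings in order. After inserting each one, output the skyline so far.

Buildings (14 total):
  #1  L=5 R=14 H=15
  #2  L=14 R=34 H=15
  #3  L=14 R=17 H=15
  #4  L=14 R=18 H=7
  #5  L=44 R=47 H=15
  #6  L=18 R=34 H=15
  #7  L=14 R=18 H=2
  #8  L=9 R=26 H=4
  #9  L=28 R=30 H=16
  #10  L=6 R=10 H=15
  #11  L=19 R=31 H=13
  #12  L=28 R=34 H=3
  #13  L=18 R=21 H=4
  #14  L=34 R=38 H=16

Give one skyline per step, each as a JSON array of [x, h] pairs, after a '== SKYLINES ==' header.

== SKYLINES ==
[[5,15],[14,0]]
[[5,15],[34,0]]
[[5,15],[34,0]]
[[5,15],[34,0]]
[[5,15],[34,0],[44,15],[47,0]]
[[5,15],[34,0],[44,15],[47,0]]
[[5,15],[34,0],[44,15],[47,0]]
[[5,15],[34,0],[44,15],[47,0]]
[[5,15],[28,16],[30,15],[34,0],[44,15],[47,0]]
[[5,15],[28,16],[30,15],[34,0],[44,15],[47,0]]
[[5,15],[28,16],[30,15],[34,0],[44,15],[47,0]]
[[5,15],[28,16],[30,15],[34,0],[44,15],[47,0]]
[[5,15],[28,16],[30,15],[34,0],[44,15],[47,0]]
[[5,15],[28,16],[30,15],[34,16],[38,0],[44,15],[47,0]]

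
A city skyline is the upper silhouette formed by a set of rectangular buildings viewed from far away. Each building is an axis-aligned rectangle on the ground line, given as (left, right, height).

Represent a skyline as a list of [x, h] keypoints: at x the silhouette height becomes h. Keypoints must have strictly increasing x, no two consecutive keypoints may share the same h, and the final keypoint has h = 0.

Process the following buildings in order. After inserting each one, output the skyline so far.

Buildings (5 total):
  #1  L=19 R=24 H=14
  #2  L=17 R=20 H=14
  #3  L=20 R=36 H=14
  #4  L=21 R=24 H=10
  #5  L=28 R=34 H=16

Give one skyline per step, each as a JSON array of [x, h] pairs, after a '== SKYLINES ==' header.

== SKYLINES ==
[[19,14],[24,0]]
[[17,14],[24,0]]
[[17,14],[36,0]]
[[17,14],[36,0]]
[[17,14],[28,16],[34,14],[36,0]]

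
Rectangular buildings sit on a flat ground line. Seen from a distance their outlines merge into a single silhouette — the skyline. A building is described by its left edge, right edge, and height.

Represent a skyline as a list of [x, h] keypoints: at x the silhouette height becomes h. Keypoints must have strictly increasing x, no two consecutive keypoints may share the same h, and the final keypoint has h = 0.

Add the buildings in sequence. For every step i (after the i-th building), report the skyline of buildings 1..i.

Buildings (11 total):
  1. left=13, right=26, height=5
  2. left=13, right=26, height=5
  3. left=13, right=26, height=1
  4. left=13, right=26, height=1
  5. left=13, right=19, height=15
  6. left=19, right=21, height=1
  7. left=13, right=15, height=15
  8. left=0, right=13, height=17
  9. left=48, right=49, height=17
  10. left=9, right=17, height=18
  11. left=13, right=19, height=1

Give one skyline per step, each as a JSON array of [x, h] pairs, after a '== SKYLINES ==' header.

== SKYLINES ==
[[13,5],[26,0]]
[[13,5],[26,0]]
[[13,5],[26,0]]
[[13,5],[26,0]]
[[13,15],[19,5],[26,0]]
[[13,15],[19,5],[26,0]]
[[13,15],[19,5],[26,0]]
[[0,17],[13,15],[19,5],[26,0]]
[[0,17],[13,15],[19,5],[26,0],[48,17],[49,0]]
[[0,17],[9,18],[17,15],[19,5],[26,0],[48,17],[49,0]]
[[0,17],[9,18],[17,15],[19,5],[26,0],[48,17],[49,0]]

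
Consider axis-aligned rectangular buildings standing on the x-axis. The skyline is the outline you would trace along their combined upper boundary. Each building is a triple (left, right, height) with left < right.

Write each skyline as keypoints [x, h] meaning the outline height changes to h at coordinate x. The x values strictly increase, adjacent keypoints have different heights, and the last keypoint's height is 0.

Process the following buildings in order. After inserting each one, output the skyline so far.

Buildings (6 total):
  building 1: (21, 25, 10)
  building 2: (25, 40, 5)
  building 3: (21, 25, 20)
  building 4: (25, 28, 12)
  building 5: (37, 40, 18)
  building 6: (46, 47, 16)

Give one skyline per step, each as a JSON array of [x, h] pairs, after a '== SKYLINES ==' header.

== SKYLINES ==
[[21,10],[25,0]]
[[21,10],[25,5],[40,0]]
[[21,20],[25,5],[40,0]]
[[21,20],[25,12],[28,5],[40,0]]
[[21,20],[25,12],[28,5],[37,18],[40,0]]
[[21,20],[25,12],[28,5],[37,18],[40,0],[46,16],[47,0]]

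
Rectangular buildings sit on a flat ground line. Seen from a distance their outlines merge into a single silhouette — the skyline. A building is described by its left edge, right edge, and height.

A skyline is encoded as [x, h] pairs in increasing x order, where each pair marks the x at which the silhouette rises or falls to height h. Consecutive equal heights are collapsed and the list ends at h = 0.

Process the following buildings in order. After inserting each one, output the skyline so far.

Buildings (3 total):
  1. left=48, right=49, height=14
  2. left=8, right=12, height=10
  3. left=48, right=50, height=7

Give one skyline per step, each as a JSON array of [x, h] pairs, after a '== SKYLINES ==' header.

== SKYLINES ==
[[48,14],[49,0]]
[[8,10],[12,0],[48,14],[49,0]]
[[8,10],[12,0],[48,14],[49,7],[50,0]]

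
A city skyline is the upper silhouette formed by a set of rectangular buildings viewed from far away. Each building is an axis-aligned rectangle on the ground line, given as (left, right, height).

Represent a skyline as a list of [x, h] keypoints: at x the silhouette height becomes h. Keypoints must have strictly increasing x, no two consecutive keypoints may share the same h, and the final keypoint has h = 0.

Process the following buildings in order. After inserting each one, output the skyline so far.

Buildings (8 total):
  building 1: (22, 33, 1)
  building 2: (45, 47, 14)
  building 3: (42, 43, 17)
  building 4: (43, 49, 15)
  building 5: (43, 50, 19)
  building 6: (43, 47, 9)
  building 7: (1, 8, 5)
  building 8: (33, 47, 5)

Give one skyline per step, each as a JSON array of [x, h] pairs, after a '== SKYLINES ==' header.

== SKYLINES ==
[[22,1],[33,0]]
[[22,1],[33,0],[45,14],[47,0]]
[[22,1],[33,0],[42,17],[43,0],[45,14],[47,0]]
[[22,1],[33,0],[42,17],[43,15],[49,0]]
[[22,1],[33,0],[42,17],[43,19],[50,0]]
[[22,1],[33,0],[42,17],[43,19],[50,0]]
[[1,5],[8,0],[22,1],[33,0],[42,17],[43,19],[50,0]]
[[1,5],[8,0],[22,1],[33,5],[42,17],[43,19],[50,0]]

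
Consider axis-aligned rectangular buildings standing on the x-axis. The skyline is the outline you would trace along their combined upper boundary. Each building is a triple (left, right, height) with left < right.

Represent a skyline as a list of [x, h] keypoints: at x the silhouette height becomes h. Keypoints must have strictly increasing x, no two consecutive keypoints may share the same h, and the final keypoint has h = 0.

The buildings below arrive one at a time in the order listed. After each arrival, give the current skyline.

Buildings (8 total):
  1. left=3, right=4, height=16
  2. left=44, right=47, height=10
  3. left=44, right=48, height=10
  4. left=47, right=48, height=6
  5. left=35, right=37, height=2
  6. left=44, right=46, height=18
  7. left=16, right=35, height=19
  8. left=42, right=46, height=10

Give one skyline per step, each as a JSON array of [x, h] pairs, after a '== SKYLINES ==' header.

== SKYLINES ==
[[3,16],[4,0]]
[[3,16],[4,0],[44,10],[47,0]]
[[3,16],[4,0],[44,10],[48,0]]
[[3,16],[4,0],[44,10],[48,0]]
[[3,16],[4,0],[35,2],[37,0],[44,10],[48,0]]
[[3,16],[4,0],[35,2],[37,0],[44,18],[46,10],[48,0]]
[[3,16],[4,0],[16,19],[35,2],[37,0],[44,18],[46,10],[48,0]]
[[3,16],[4,0],[16,19],[35,2],[37,0],[42,10],[44,18],[46,10],[48,0]]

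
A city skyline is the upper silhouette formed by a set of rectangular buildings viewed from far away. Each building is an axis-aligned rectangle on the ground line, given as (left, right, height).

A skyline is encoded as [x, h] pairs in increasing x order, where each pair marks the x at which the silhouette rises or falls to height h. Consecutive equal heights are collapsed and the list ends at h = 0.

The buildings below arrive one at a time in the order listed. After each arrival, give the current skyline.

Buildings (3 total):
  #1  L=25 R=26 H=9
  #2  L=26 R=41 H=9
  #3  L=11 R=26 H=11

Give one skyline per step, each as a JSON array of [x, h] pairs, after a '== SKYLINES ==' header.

== SKYLINES ==
[[25,9],[26,0]]
[[25,9],[41,0]]
[[11,11],[26,9],[41,0]]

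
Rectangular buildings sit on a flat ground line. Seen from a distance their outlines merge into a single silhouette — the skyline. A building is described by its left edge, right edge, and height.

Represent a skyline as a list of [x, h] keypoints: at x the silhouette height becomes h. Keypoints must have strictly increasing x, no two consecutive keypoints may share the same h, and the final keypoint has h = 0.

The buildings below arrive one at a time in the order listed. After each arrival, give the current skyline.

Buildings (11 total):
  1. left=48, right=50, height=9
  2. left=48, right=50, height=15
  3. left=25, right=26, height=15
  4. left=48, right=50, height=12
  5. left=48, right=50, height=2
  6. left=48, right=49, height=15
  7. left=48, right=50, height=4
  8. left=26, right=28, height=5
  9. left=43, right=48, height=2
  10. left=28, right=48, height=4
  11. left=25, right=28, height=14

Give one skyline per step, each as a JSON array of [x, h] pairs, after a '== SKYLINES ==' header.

== SKYLINES ==
[[48,9],[50,0]]
[[48,15],[50,0]]
[[25,15],[26,0],[48,15],[50,0]]
[[25,15],[26,0],[48,15],[50,0]]
[[25,15],[26,0],[48,15],[50,0]]
[[25,15],[26,0],[48,15],[50,0]]
[[25,15],[26,0],[48,15],[50,0]]
[[25,15],[26,5],[28,0],[48,15],[50,0]]
[[25,15],[26,5],[28,0],[43,2],[48,15],[50,0]]
[[25,15],[26,5],[28,4],[48,15],[50,0]]
[[25,15],[26,14],[28,4],[48,15],[50,0]]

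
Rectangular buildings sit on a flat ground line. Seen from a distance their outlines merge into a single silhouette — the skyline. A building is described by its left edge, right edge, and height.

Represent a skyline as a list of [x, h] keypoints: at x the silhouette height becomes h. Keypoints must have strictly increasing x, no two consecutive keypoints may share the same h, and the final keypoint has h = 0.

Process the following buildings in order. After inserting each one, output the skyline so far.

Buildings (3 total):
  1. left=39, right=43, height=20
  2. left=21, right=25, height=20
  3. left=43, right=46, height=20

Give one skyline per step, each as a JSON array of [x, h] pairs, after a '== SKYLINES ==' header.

== SKYLINES ==
[[39,20],[43,0]]
[[21,20],[25,0],[39,20],[43,0]]
[[21,20],[25,0],[39,20],[46,0]]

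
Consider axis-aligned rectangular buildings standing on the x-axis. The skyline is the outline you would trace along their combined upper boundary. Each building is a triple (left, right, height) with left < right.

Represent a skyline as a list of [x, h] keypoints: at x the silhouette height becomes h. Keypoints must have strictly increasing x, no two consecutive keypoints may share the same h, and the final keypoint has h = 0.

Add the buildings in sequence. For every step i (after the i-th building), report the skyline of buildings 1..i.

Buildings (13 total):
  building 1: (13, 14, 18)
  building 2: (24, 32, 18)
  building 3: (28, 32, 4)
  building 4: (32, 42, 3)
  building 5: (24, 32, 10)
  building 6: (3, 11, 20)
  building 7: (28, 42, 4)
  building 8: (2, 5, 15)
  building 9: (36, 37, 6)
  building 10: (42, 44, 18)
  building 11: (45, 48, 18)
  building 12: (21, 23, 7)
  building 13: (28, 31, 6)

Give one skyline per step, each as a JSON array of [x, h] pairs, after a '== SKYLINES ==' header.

== SKYLINES ==
[[13,18],[14,0]]
[[13,18],[14,0],[24,18],[32,0]]
[[13,18],[14,0],[24,18],[32,0]]
[[13,18],[14,0],[24,18],[32,3],[42,0]]
[[13,18],[14,0],[24,18],[32,3],[42,0]]
[[3,20],[11,0],[13,18],[14,0],[24,18],[32,3],[42,0]]
[[3,20],[11,0],[13,18],[14,0],[24,18],[32,4],[42,0]]
[[2,15],[3,20],[11,0],[13,18],[14,0],[24,18],[32,4],[42,0]]
[[2,15],[3,20],[11,0],[13,18],[14,0],[24,18],[32,4],[36,6],[37,4],[42,0]]
[[2,15],[3,20],[11,0],[13,18],[14,0],[24,18],[32,4],[36,6],[37,4],[42,18],[44,0]]
[[2,15],[3,20],[11,0],[13,18],[14,0],[24,18],[32,4],[36,6],[37,4],[42,18],[44,0],[45,18],[48,0]]
[[2,15],[3,20],[11,0],[13,18],[14,0],[21,7],[23,0],[24,18],[32,4],[36,6],[37,4],[42,18],[44,0],[45,18],[48,0]]
[[2,15],[3,20],[11,0],[13,18],[14,0],[21,7],[23,0],[24,18],[32,4],[36,6],[37,4],[42,18],[44,0],[45,18],[48,0]]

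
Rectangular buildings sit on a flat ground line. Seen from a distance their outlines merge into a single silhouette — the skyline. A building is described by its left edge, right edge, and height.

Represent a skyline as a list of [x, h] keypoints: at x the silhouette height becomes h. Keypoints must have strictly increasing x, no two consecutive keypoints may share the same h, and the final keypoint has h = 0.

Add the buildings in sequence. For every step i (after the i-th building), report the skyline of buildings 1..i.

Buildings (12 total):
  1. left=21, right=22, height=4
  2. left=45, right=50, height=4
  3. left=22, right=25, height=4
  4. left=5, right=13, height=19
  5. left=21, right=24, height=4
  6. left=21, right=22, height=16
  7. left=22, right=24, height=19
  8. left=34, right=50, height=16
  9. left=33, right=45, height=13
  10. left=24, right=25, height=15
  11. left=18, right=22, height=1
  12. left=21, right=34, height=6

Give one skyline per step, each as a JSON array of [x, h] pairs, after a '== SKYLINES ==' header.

== SKYLINES ==
[[21,4],[22,0]]
[[21,4],[22,0],[45,4],[50,0]]
[[21,4],[25,0],[45,4],[50,0]]
[[5,19],[13,0],[21,4],[25,0],[45,4],[50,0]]
[[5,19],[13,0],[21,4],[25,0],[45,4],[50,0]]
[[5,19],[13,0],[21,16],[22,4],[25,0],[45,4],[50,0]]
[[5,19],[13,0],[21,16],[22,19],[24,4],[25,0],[45,4],[50,0]]
[[5,19],[13,0],[21,16],[22,19],[24,4],[25,0],[34,16],[50,0]]
[[5,19],[13,0],[21,16],[22,19],[24,4],[25,0],[33,13],[34,16],[50,0]]
[[5,19],[13,0],[21,16],[22,19],[24,15],[25,0],[33,13],[34,16],[50,0]]
[[5,19],[13,0],[18,1],[21,16],[22,19],[24,15],[25,0],[33,13],[34,16],[50,0]]
[[5,19],[13,0],[18,1],[21,16],[22,19],[24,15],[25,6],[33,13],[34,16],[50,0]]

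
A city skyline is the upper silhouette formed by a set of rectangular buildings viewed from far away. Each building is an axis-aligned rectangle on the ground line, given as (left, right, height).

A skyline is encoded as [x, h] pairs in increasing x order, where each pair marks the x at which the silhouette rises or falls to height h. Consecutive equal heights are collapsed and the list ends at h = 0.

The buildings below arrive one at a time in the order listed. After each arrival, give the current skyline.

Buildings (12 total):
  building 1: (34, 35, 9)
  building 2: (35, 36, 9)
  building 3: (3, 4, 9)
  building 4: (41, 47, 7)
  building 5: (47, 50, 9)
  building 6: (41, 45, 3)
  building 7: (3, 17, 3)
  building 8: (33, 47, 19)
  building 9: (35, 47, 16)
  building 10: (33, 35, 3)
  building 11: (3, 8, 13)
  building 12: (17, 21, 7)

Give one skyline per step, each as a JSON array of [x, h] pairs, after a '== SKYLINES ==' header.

== SKYLINES ==
[[34,9],[35,0]]
[[34,9],[36,0]]
[[3,9],[4,0],[34,9],[36,0]]
[[3,9],[4,0],[34,9],[36,0],[41,7],[47,0]]
[[3,9],[4,0],[34,9],[36,0],[41,7],[47,9],[50,0]]
[[3,9],[4,0],[34,9],[36,0],[41,7],[47,9],[50,0]]
[[3,9],[4,3],[17,0],[34,9],[36,0],[41,7],[47,9],[50,0]]
[[3,9],[4,3],[17,0],[33,19],[47,9],[50,0]]
[[3,9],[4,3],[17,0],[33,19],[47,9],[50,0]]
[[3,9],[4,3],[17,0],[33,19],[47,9],[50,0]]
[[3,13],[8,3],[17,0],[33,19],[47,9],[50,0]]
[[3,13],[8,3],[17,7],[21,0],[33,19],[47,9],[50,0]]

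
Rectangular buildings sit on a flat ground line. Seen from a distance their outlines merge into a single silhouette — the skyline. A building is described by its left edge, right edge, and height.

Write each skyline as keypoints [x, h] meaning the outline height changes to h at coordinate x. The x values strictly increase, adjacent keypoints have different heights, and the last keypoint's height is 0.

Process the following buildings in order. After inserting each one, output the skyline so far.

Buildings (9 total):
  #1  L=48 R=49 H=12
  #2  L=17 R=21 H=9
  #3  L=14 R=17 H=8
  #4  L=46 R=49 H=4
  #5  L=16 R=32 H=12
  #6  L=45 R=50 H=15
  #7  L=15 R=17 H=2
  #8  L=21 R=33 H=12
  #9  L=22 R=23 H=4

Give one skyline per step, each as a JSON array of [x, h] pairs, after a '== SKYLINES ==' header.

== SKYLINES ==
[[48,12],[49,0]]
[[17,9],[21,0],[48,12],[49,0]]
[[14,8],[17,9],[21,0],[48,12],[49,0]]
[[14,8],[17,9],[21,0],[46,4],[48,12],[49,0]]
[[14,8],[16,12],[32,0],[46,4],[48,12],[49,0]]
[[14,8],[16,12],[32,0],[45,15],[50,0]]
[[14,8],[16,12],[32,0],[45,15],[50,0]]
[[14,8],[16,12],[33,0],[45,15],[50,0]]
[[14,8],[16,12],[33,0],[45,15],[50,0]]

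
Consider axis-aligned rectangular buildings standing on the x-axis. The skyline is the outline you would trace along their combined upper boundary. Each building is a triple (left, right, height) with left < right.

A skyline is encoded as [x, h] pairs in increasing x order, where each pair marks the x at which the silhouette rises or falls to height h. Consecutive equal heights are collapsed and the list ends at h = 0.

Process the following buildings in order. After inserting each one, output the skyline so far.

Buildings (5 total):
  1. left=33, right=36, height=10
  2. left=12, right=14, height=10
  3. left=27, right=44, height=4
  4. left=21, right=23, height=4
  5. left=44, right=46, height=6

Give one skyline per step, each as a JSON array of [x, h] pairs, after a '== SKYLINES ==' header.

== SKYLINES ==
[[33,10],[36,0]]
[[12,10],[14,0],[33,10],[36,0]]
[[12,10],[14,0],[27,4],[33,10],[36,4],[44,0]]
[[12,10],[14,0],[21,4],[23,0],[27,4],[33,10],[36,4],[44,0]]
[[12,10],[14,0],[21,4],[23,0],[27,4],[33,10],[36,4],[44,6],[46,0]]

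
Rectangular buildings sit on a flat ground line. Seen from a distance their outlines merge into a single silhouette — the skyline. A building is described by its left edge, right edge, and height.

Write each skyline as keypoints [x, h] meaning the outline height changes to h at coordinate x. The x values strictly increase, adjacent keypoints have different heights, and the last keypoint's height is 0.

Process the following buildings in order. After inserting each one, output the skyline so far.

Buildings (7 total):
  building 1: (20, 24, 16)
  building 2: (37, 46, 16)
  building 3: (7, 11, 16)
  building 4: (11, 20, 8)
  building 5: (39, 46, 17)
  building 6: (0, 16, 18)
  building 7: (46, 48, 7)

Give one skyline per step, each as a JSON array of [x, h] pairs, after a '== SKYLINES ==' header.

== SKYLINES ==
[[20,16],[24,0]]
[[20,16],[24,0],[37,16],[46,0]]
[[7,16],[11,0],[20,16],[24,0],[37,16],[46,0]]
[[7,16],[11,8],[20,16],[24,0],[37,16],[46,0]]
[[7,16],[11,8],[20,16],[24,0],[37,16],[39,17],[46,0]]
[[0,18],[16,8],[20,16],[24,0],[37,16],[39,17],[46,0]]
[[0,18],[16,8],[20,16],[24,0],[37,16],[39,17],[46,7],[48,0]]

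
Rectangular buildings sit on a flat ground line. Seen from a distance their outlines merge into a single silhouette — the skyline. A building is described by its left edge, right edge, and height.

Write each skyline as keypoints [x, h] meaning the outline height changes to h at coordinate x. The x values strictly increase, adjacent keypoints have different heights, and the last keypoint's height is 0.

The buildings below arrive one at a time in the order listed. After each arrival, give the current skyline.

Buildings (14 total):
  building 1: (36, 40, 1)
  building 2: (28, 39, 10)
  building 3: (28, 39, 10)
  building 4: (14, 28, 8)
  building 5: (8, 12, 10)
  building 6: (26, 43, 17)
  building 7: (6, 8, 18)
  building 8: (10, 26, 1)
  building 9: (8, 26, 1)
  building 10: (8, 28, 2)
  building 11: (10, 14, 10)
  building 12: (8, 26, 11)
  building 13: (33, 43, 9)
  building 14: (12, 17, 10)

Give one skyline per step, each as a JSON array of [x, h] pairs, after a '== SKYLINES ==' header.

== SKYLINES ==
[[36,1],[40,0]]
[[28,10],[39,1],[40,0]]
[[28,10],[39,1],[40,0]]
[[14,8],[28,10],[39,1],[40,0]]
[[8,10],[12,0],[14,8],[28,10],[39,1],[40,0]]
[[8,10],[12,0],[14,8],[26,17],[43,0]]
[[6,18],[8,10],[12,0],[14,8],[26,17],[43,0]]
[[6,18],[8,10],[12,1],[14,8],[26,17],[43,0]]
[[6,18],[8,10],[12,1],[14,8],[26,17],[43,0]]
[[6,18],[8,10],[12,2],[14,8],[26,17],[43,0]]
[[6,18],[8,10],[14,8],[26,17],[43,0]]
[[6,18],[8,11],[26,17],[43,0]]
[[6,18],[8,11],[26,17],[43,0]]
[[6,18],[8,11],[26,17],[43,0]]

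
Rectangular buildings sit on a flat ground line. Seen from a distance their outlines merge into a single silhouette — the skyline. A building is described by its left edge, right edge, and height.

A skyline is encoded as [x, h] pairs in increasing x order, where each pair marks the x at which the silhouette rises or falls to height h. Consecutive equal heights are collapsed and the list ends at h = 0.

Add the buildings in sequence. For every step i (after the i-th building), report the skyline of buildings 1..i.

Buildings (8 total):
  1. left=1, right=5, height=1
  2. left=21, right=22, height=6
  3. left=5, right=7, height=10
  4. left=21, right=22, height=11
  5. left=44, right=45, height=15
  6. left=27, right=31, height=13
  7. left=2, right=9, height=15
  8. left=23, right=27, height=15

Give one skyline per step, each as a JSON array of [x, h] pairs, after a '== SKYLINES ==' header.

== SKYLINES ==
[[1,1],[5,0]]
[[1,1],[5,0],[21,6],[22,0]]
[[1,1],[5,10],[7,0],[21,6],[22,0]]
[[1,1],[5,10],[7,0],[21,11],[22,0]]
[[1,1],[5,10],[7,0],[21,11],[22,0],[44,15],[45,0]]
[[1,1],[5,10],[7,0],[21,11],[22,0],[27,13],[31,0],[44,15],[45,0]]
[[1,1],[2,15],[9,0],[21,11],[22,0],[27,13],[31,0],[44,15],[45,0]]
[[1,1],[2,15],[9,0],[21,11],[22,0],[23,15],[27,13],[31,0],[44,15],[45,0]]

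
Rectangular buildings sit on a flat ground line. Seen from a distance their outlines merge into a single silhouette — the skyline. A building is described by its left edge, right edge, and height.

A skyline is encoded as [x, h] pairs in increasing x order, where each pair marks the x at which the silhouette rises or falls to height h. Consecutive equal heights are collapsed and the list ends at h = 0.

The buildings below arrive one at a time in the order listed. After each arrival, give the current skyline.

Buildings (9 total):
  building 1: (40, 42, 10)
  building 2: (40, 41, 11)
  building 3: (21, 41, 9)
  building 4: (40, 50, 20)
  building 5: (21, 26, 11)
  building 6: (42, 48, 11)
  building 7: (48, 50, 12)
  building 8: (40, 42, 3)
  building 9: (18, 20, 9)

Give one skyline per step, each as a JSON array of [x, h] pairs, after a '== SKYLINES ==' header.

== SKYLINES ==
[[40,10],[42,0]]
[[40,11],[41,10],[42,0]]
[[21,9],[40,11],[41,10],[42,0]]
[[21,9],[40,20],[50,0]]
[[21,11],[26,9],[40,20],[50,0]]
[[21,11],[26,9],[40,20],[50,0]]
[[21,11],[26,9],[40,20],[50,0]]
[[21,11],[26,9],[40,20],[50,0]]
[[18,9],[20,0],[21,11],[26,9],[40,20],[50,0]]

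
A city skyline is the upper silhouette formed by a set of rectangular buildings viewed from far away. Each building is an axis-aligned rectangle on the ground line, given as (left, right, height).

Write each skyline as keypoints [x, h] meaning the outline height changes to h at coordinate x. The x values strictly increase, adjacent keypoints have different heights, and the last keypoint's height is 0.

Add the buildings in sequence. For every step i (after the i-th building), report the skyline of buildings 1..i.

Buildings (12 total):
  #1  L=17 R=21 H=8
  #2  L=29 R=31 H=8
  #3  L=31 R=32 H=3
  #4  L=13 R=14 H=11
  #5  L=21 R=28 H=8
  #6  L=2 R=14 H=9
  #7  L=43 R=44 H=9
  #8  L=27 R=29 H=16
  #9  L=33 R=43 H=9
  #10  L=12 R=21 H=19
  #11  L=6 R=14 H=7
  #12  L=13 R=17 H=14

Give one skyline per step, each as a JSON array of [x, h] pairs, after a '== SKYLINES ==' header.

== SKYLINES ==
[[17,8],[21,0]]
[[17,8],[21,0],[29,8],[31,0]]
[[17,8],[21,0],[29,8],[31,3],[32,0]]
[[13,11],[14,0],[17,8],[21,0],[29,8],[31,3],[32,0]]
[[13,11],[14,0],[17,8],[28,0],[29,8],[31,3],[32,0]]
[[2,9],[13,11],[14,0],[17,8],[28,0],[29,8],[31,3],[32,0]]
[[2,9],[13,11],[14,0],[17,8],[28,0],[29,8],[31,3],[32,0],[43,9],[44,0]]
[[2,9],[13,11],[14,0],[17,8],[27,16],[29,8],[31,3],[32,0],[43,9],[44,0]]
[[2,9],[13,11],[14,0],[17,8],[27,16],[29,8],[31,3],[32,0],[33,9],[44,0]]
[[2,9],[12,19],[21,8],[27,16],[29,8],[31,3],[32,0],[33,9],[44,0]]
[[2,9],[12,19],[21,8],[27,16],[29,8],[31,3],[32,0],[33,9],[44,0]]
[[2,9],[12,19],[21,8],[27,16],[29,8],[31,3],[32,0],[33,9],[44,0]]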